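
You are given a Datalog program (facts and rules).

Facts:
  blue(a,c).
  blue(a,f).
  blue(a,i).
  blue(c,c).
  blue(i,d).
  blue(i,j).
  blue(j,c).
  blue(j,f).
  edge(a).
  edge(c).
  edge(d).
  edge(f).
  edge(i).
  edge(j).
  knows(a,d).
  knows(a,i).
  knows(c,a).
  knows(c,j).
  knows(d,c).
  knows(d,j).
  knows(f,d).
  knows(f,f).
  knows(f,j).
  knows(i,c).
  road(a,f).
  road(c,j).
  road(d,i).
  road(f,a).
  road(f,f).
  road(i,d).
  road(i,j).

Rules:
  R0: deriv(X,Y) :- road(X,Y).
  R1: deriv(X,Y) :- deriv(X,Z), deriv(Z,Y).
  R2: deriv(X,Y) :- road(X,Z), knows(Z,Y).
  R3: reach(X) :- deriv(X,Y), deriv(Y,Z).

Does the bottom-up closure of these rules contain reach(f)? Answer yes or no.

yes

round 1: derive deriv(a,f) via R0 from road(a,f)
round 1: derive deriv(c,j) via R0 from road(c,j)
round 1: derive deriv(d,i) via R0 from road(d,i)
round 1: derive deriv(f,a) via R0 from road(f,a)
round 1: derive deriv(f,f) via R0 from road(f,f)
round 1: derive deriv(i,d) via R0 from road(i,d)
round 1: derive deriv(i,j) via R0 from road(i,j)
round 1: derive deriv(a,d) via R2 from road(a,f), knows(f,d)
round 1: derive deriv(a,j) via R2 from road(a,f), knows(f,j)
round 1: derive deriv(d,c) via R2 from road(d,i), knows(i,c)
round 1: derive deriv(f,d) via R2 from road(f,a), knows(a,d)
round 1: derive deriv(f,i) via R2 from road(f,a), knows(a,i)
round 1: derive deriv(f,j) via R2 from road(f,f), knows(f,j)
round 1: derive deriv(i,c) via R2 from road(i,d), knows(d,c)
round 2: derive deriv(a,a) via R1 from deriv(a,f), deriv(f,a)
round 2: derive deriv(a,c) via R1 from deriv(a,d), deriv(d,c)
round 2: derive deriv(a,i) via R1 from deriv(a,d), deriv(d,i)
round 2: derive deriv(d,d) via R1 from deriv(d,i), deriv(i,d)
round 2: derive deriv(d,j) via R1 from deriv(d,c), deriv(c,j)
round 2: derive deriv(f,c) via R1 from deriv(f,d), deriv(d,c)
round 2: derive deriv(i,i) via R1 from deriv(i,d), deriv(d,i)
round 2: derive reach(a) via R3 from deriv(a,d), deriv(d,c)
round 2: derive reach(d) via R3 from deriv(d,c), deriv(c,j)
round 2: derive reach(f) via R3 from deriv(f,a), deriv(a,d)
round 2: derive reach(i) via R3 from deriv(i,c), deriv(c,j)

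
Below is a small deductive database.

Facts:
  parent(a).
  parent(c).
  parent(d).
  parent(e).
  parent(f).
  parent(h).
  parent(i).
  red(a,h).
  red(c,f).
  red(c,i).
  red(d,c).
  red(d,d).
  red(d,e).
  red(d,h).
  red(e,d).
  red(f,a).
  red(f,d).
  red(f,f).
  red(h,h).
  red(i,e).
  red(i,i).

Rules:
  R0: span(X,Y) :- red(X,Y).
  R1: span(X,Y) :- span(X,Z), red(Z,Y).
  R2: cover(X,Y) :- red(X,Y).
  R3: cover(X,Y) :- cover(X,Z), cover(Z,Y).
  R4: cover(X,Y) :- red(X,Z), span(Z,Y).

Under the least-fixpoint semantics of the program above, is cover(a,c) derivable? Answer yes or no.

round 1: derive span(a,h) via R0 from red(a,h)
round 1: derive span(c,f) via R0 from red(c,f)
round 1: derive span(c,i) via R0 from red(c,i)
round 1: derive span(d,c) via R0 from red(d,c)
round 1: derive span(d,d) via R0 from red(d,d)
round 1: derive span(d,e) via R0 from red(d,e)
round 1: derive span(d,h) via R0 from red(d,h)
round 1: derive span(e,d) via R0 from red(e,d)
round 1: derive span(f,a) via R0 from red(f,a)
round 1: derive span(f,d) via R0 from red(f,d)
round 1: derive span(f,f) via R0 from red(f,f)
round 1: derive span(h,h) via R0 from red(h,h)
round 1: derive span(i,e) via R0 from red(i,e)
round 1: derive span(i,i) via R0 from red(i,i)
round 1: derive cover(a,h) via R2 from red(a,h)
round 1: derive cover(c,f) via R2 from red(c,f)
round 1: derive cover(c,i) via R2 from red(c,i)
round 1: derive cover(d,c) via R2 from red(d,c)
round 1: derive cover(d,d) via R2 from red(d,d)
round 1: derive cover(d,e) via R2 from red(d,e)
round 1: derive cover(d,h) via R2 from red(d,h)
round 1: derive cover(e,d) via R2 from red(e,d)
round 1: derive cover(f,a) via R2 from red(f,a)
round 1: derive cover(f,d) via R2 from red(f,d)
round 1: derive cover(f,f) via R2 from red(f,f)
round 1: derive cover(h,h) via R2 from red(h,h)
round 1: derive cover(i,e) via R2 from red(i,e)
round 1: derive cover(i,i) via R2 from red(i,i)
round 2: derive span(c,a) via R1 from span(c,f), red(f,a)
round 2: derive span(c,d) via R1 from span(c,f), red(f,d)
round 2: derive span(c,e) via R1 from span(c,i), red(i,e)
round 2: derive span(d,f) via R1 from span(d,c), red(c,f)
round 2: derive span(d,i) via R1 from span(d,c), red(c,i)
round 2: derive span(e,c) via R1 from span(e,d), red(d,c)
round 2: derive span(e,e) via R1 from span(e,d), red(d,e)
round 2: derive span(e,h) via R1 from span(e,d), red(d,h)
round 2: derive span(f,c) via R1 from span(f,d), red(d,c)
round 2: derive span(f,e) via R1 from span(f,d), red(d,e)
round 2: derive span(f,h) via R1 from span(f,a), red(a,h)
round 2: derive span(i,d) via R1 from span(i,e), red(e,d)
round 2: derive cover(c,a) via R3 from cover(c,f), cover(f,a)
round 2: derive cover(c,d) via R3 from cover(c,f), cover(f,d)
round 2: derive cover(c,e) via R3 from cover(c,i), cover(i,e)
round 2: derive cover(d,f) via R3 from cover(d,c), cover(c,f)
round 2: derive cover(d,i) via R3 from cover(d,c), cover(c,i)
round 2: derive cover(e,c) via R3 from cover(e,d), cover(d,c)
round 2: derive cover(e,e) via R3 from cover(e,d), cover(d,e)
round 2: derive cover(e,h) via R3 from cover(e,d), cover(d,h)
round 2: derive cover(f,c) via R3 from cover(f,d), cover(d,c)
round 2: derive cover(f,e) via R3 from cover(f,d), cover(d,e)
round 2: derive cover(f,h) via R3 from cover(f,a), cover(a,h)
round 2: derive cover(i,d) via R3 from cover(i,e), cover(e,d)
round 3: derive span(c,c) via R1 from span(c,d), red(d,c)
round 3: derive span(c,h) via R1 from span(c,a), red(a,h)
round 3: derive span(d,a) via R1 from span(d,f), red(f,a)
round 3: derive span(e,f) via R1 from span(e,c), red(c,f)
round 3: derive span(e,i) via R1 from span(e,c), red(c,i)
round 3: derive span(f,i) via R1 from span(f,c), red(c,i)
round 3: derive span(i,c) via R1 from span(i,d), red(d,c)
round 3: derive span(i,h) via R1 from span(i,d), red(d,h)
round 3: derive cover(c,c) via R3 from cover(c,d), cover(d,c)
round 3: derive cover(c,h) via R3 from cover(c,a), cover(a,h)
round 3: derive cover(d,a) via R3 from cover(d,c), cover(c,a)
round 3: derive cover(e,a) via R3 from cover(e,c), cover(c,a)
round 3: derive cover(e,f) via R3 from cover(e,c), cover(c,f)
round 3: derive cover(e,i) via R3 from cover(e,c), cover(c,i)
round 3: derive cover(f,i) via R3 from cover(f,c), cover(c,i)
round 3: derive cover(i,c) via R3 from cover(i,d), cover(d,c)
round 3: derive cover(i,f) via R3 from cover(i,d), cover(d,f)
round 3: derive cover(i,h) via R3 from cover(i,d), cover(d,h)
round 4: derive span(e,a) via R1 from span(e,f), red(f,a)
round 4: derive span(i,f) via R1 from span(i,c), red(c,f)
round 4: derive cover(i,a) via R3 from cover(i,c), cover(c,a)
round 5: derive span(i,a) via R1 from span(i,f), red(f,a)

no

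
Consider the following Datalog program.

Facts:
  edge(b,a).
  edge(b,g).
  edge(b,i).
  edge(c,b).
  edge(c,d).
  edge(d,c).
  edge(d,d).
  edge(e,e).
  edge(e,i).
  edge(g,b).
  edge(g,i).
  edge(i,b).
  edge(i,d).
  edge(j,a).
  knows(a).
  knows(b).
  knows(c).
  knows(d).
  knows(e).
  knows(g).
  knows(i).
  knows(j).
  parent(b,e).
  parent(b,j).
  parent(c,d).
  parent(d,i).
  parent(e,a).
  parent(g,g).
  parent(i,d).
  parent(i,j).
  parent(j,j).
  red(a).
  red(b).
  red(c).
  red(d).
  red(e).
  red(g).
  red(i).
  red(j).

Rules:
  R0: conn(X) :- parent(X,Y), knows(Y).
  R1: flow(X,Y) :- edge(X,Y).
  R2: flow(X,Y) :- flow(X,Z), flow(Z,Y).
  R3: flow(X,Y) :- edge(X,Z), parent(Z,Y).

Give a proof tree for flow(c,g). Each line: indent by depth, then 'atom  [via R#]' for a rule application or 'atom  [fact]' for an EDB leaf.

round 1: derive flow(b,a) via R1 from edge(b,a)
round 1: derive flow(b,g) via R1 from edge(b,g)
round 1: derive flow(b,i) via R1 from edge(b,i)
round 1: derive flow(c,b) via R1 from edge(c,b)
round 1: derive flow(c,d) via R1 from edge(c,d)
round 1: derive flow(d,c) via R1 from edge(d,c)
round 1: derive flow(d,d) via R1 from edge(d,d)
round 1: derive flow(e,e) via R1 from edge(e,e)
round 1: derive flow(e,i) via R1 from edge(e,i)
round 1: derive flow(g,b) via R1 from edge(g,b)
round 1: derive flow(g,i) via R1 from edge(g,i)
round 1: derive flow(i,b) via R1 from edge(i,b)
round 1: derive flow(i,d) via R1 from edge(i,d)
round 1: derive flow(j,a) via R1 from edge(j,a)
round 1: derive flow(b,d) via R3 from edge(b,i), parent(i,d)
round 1: derive flow(b,j) via R3 from edge(b,i), parent(i,j)
round 1: derive flow(c,e) via R3 from edge(c,b), parent(b,e)
round 1: derive flow(c,i) via R3 from edge(c,d), parent(d,i)
round 1: derive flow(c,j) via R3 from edge(c,b), parent(b,j)
round 1: derive flow(d,i) via R3 from edge(d,d), parent(d,i)
round 1: derive flow(e,a) via R3 from edge(e,e), parent(e,a)
round 1: derive flow(e,d) via R3 from edge(e,i), parent(i,d)
round 1: derive flow(e,j) via R3 from edge(e,i), parent(i,j)
round 1: derive flow(g,d) via R3 from edge(g,i), parent(i,d)
round 1: derive flow(g,e) via R3 from edge(g,b), parent(b,e)
round 1: derive flow(g,j) via R3 from edge(g,b), parent(b,j)
round 1: derive flow(i,e) via R3 from edge(i,b), parent(b,e)
round 1: derive flow(i,i) via R3 from edge(i,d), parent(d,i)
round 1: derive flow(i,j) via R3 from edge(i,b), parent(b,j)
round 2: derive flow(b,b) via R2 from flow(b,g), flow(g,b)
round 2: derive flow(b,c) via R2 from flow(b,d), flow(d,c)
round 2: derive flow(b,e) via R2 from flow(b,g), flow(g,e)
round 2: derive flow(c,a) via R2 from flow(c,b), flow(b,a)
round 2: derive flow(c,c) via R2 from flow(c,d), flow(d,c)
round 2: derive flow(c,g) via R2 from flow(c,b), flow(b,g)
round 2: derive flow(d,b) via R2 from flow(d,c), flow(c,b)
round 2: derive flow(d,e) via R2 from flow(d,c), flow(c,e)
round 2: derive flow(d,j) via R2 from flow(d,c), flow(c,j)
round 2: derive flow(e,b) via R2 from flow(e,i), flow(i,b)
round 2: derive flow(e,c) via R2 from flow(e,d), flow(d,c)
round 2: derive flow(g,a) via R2 from flow(g,b), flow(b,a)
round 2: derive flow(g,c) via R2 from flow(g,d), flow(d,c)
round 2: derive flow(g,g) via R2 from flow(g,b), flow(b,g)
round 2: derive flow(i,a) via R2 from flow(i,b), flow(b,a)
round 2: derive flow(i,c) via R2 from flow(i,d), flow(d,c)
round 2: derive flow(i,g) via R2 from flow(i,b), flow(b,g)
round 3: derive flow(d,a) via R2 from flow(d,b), flow(b,a)
round 3: derive flow(d,g) via R2 from flow(d,b), flow(b,g)
round 3: derive flow(e,g) via R2 from flow(e,b), flow(b,g)

flow(c,g)  [via R2]
  flow(c,b)  [via R1]
    edge(c,b)  [fact]
  flow(b,g)  [via R1]
    edge(b,g)  [fact]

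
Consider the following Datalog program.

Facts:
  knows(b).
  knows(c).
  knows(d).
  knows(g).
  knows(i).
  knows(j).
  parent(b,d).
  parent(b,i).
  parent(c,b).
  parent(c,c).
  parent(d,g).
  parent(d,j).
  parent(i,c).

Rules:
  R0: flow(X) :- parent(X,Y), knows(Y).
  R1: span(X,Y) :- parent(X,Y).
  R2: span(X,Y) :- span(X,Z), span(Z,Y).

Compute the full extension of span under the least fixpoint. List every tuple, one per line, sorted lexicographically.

round 1: derive span(b,d) via R1 from parent(b,d)
round 1: derive span(b,i) via R1 from parent(b,i)
round 1: derive span(c,b) via R1 from parent(c,b)
round 1: derive span(c,c) via R1 from parent(c,c)
round 1: derive span(d,g) via R1 from parent(d,g)
round 1: derive span(d,j) via R1 from parent(d,j)
round 1: derive span(i,c) via R1 from parent(i,c)
round 2: derive span(b,c) via R2 from span(b,i), span(i,c)
round 2: derive span(b,g) via R2 from span(b,d), span(d,g)
round 2: derive span(b,j) via R2 from span(b,d), span(d,j)
round 2: derive span(c,d) via R2 from span(c,b), span(b,d)
round 2: derive span(c,i) via R2 from span(c,b), span(b,i)
round 2: derive span(i,b) via R2 from span(i,c), span(c,b)
round 3: derive span(b,b) via R2 from span(b,c), span(c,b)
round 3: derive span(c,g) via R2 from span(c,b), span(b,g)
round 3: derive span(c,j) via R2 from span(c,b), span(b,j)
round 3: derive span(i,d) via R2 from span(i,b), span(b,d)
round 3: derive span(i,g) via R2 from span(i,b), span(b,g)
round 3: derive span(i,i) via R2 from span(i,b), span(b,i)
round 3: derive span(i,j) via R2 from span(i,b), span(b,j)

span(b,b)
span(b,c)
span(b,d)
span(b,g)
span(b,i)
span(b,j)
span(c,b)
span(c,c)
span(c,d)
span(c,g)
span(c,i)
span(c,j)
span(d,g)
span(d,j)
span(i,b)
span(i,c)
span(i,d)
span(i,g)
span(i,i)
span(i,j)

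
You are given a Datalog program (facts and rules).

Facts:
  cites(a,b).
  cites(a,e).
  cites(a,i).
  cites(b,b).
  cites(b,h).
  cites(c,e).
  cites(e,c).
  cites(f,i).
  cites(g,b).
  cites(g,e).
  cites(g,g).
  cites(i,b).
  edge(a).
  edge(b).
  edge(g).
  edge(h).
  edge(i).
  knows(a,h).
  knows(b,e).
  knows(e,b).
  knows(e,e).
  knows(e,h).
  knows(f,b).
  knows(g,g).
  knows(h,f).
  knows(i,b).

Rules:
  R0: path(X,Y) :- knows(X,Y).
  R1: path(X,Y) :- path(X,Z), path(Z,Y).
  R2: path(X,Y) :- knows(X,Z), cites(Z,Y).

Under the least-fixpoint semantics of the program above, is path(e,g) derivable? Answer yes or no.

round 1: derive path(a,h) via R0 from knows(a,h)
round 1: derive path(b,e) via R0 from knows(b,e)
round 1: derive path(e,b) via R0 from knows(e,b)
round 1: derive path(e,e) via R0 from knows(e,e)
round 1: derive path(e,h) via R0 from knows(e,h)
round 1: derive path(f,b) via R0 from knows(f,b)
round 1: derive path(g,g) via R0 from knows(g,g)
round 1: derive path(h,f) via R0 from knows(h,f)
round 1: derive path(i,b) via R0 from knows(i,b)
round 1: derive path(b,c) via R2 from knows(b,e), cites(e,c)
round 1: derive path(e,c) via R2 from knows(e,e), cites(e,c)
round 1: derive path(f,h) via R2 from knows(f,b), cites(b,h)
round 1: derive path(g,b) via R2 from knows(g,g), cites(g,b)
round 1: derive path(g,e) via R2 from knows(g,g), cites(g,e)
round 1: derive path(h,i) via R2 from knows(h,f), cites(f,i)
round 1: derive path(i,h) via R2 from knows(i,b), cites(b,h)
round 2: derive path(a,f) via R1 from path(a,h), path(h,f)
round 2: derive path(a,i) via R1 from path(a,h), path(h,i)
round 2: derive path(b,b) via R1 from path(b,e), path(e,b)
round 2: derive path(b,h) via R1 from path(b,e), path(e,h)
round 2: derive path(e,f) via R1 from path(e,h), path(h,f)
round 2: derive path(e,i) via R1 from path(e,h), path(h,i)
round 2: derive path(f,c) via R1 from path(f,b), path(b,c)
round 2: derive path(f,e) via R1 from path(f,b), path(b,e)
round 2: derive path(f,f) via R1 from path(f,h), path(h,f)
round 2: derive path(f,i) via R1 from path(f,h), path(h,i)
round 2: derive path(g,c) via R1 from path(g,b), path(b,c)
round 2: derive path(g,h) via R1 from path(g,e), path(e,h)
round 2: derive path(h,b) via R1 from path(h,f), path(f,b)
round 2: derive path(h,h) via R1 from path(h,f), path(f,h)
round 2: derive path(i,c) via R1 from path(i,b), path(b,c)
round 2: derive path(i,e) via R1 from path(i,b), path(b,e)
round 2: derive path(i,f) via R1 from path(i,h), path(h,f)
round 2: derive path(i,i) via R1 from path(i,h), path(h,i)
round 3: derive path(a,b) via R1 from path(a,f), path(f,b)
round 3: derive path(a,c) via R1 from path(a,f), path(f,c)
round 3: derive path(a,e) via R1 from path(a,f), path(f,e)
round 3: derive path(b,f) via R1 from path(b,e), path(e,f)
round 3: derive path(b,i) via R1 from path(b,e), path(e,i)
round 3: derive path(g,f) via R1 from path(g,e), path(e,f)
round 3: derive path(g,i) via R1 from path(g,e), path(e,i)
round 3: derive path(h,c) via R1 from path(h,b), path(b,c)
round 3: derive path(h,e) via R1 from path(h,b), path(b,e)

no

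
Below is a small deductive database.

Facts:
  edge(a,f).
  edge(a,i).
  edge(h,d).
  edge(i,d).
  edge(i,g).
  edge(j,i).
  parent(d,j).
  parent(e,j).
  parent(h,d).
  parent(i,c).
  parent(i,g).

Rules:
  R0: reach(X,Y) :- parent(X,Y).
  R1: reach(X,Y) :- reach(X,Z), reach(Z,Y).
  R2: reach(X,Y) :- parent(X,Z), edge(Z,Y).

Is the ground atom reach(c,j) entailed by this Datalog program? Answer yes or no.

round 1: derive reach(d,j) via R0 from parent(d,j)
round 1: derive reach(e,j) via R0 from parent(e,j)
round 1: derive reach(h,d) via R0 from parent(h,d)
round 1: derive reach(i,c) via R0 from parent(i,c)
round 1: derive reach(i,g) via R0 from parent(i,g)
round 1: derive reach(d,i) via R2 from parent(d,j), edge(j,i)
round 1: derive reach(e,i) via R2 from parent(e,j), edge(j,i)
round 2: derive reach(d,c) via R1 from reach(d,i), reach(i,c)
round 2: derive reach(d,g) via R1 from reach(d,i), reach(i,g)
round 2: derive reach(e,c) via R1 from reach(e,i), reach(i,c)
round 2: derive reach(e,g) via R1 from reach(e,i), reach(i,g)
round 2: derive reach(h,i) via R1 from reach(h,d), reach(d,i)
round 2: derive reach(h,j) via R1 from reach(h,d), reach(d,j)
round 3: derive reach(h,c) via R1 from reach(h,d), reach(d,c)
round 3: derive reach(h,g) via R1 from reach(h,d), reach(d,g)

no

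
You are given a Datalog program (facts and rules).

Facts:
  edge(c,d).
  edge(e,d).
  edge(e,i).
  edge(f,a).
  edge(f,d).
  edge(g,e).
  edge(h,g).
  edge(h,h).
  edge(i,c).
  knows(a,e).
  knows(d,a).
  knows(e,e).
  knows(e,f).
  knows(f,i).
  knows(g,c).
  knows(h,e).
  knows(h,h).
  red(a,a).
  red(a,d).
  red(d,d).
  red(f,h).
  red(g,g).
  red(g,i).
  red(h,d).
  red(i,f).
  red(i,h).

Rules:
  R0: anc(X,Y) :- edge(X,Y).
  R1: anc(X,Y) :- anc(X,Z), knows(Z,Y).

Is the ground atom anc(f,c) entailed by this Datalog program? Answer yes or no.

round 1: derive anc(c,d) via R0 from edge(c,d)
round 1: derive anc(e,d) via R0 from edge(e,d)
round 1: derive anc(e,i) via R0 from edge(e,i)
round 1: derive anc(f,a) via R0 from edge(f,a)
round 1: derive anc(f,d) via R0 from edge(f,d)
round 1: derive anc(g,e) via R0 from edge(g,e)
round 1: derive anc(h,g) via R0 from edge(h,g)
round 1: derive anc(h,h) via R0 from edge(h,h)
round 1: derive anc(i,c) via R0 from edge(i,c)
round 2: derive anc(c,a) via R1 from anc(c,d), knows(d,a)
round 2: derive anc(e,a) via R1 from anc(e,d), knows(d,a)
round 2: derive anc(f,e) via R1 from anc(f,a), knows(a,e)
round 2: derive anc(g,f) via R1 from anc(g,e), knows(e,f)
round 2: derive anc(h,c) via R1 from anc(h,g), knows(g,c)
round 2: derive anc(h,e) via R1 from anc(h,h), knows(h,e)
round 3: derive anc(c,e) via R1 from anc(c,a), knows(a,e)
round 3: derive anc(e,e) via R1 from anc(e,a), knows(a,e)
round 3: derive anc(f,f) via R1 from anc(f,e), knows(e,f)
round 3: derive anc(g,i) via R1 from anc(g,f), knows(f,i)
round 3: derive anc(h,f) via R1 from anc(h,e), knows(e,f)
round 4: derive anc(c,f) via R1 from anc(c,e), knows(e,f)
round 4: derive anc(e,f) via R1 from anc(e,e), knows(e,f)
round 4: derive anc(f,i) via R1 from anc(f,f), knows(f,i)
round 4: derive anc(h,i) via R1 from anc(h,f), knows(f,i)
round 5: derive anc(c,i) via R1 from anc(c,f), knows(f,i)

no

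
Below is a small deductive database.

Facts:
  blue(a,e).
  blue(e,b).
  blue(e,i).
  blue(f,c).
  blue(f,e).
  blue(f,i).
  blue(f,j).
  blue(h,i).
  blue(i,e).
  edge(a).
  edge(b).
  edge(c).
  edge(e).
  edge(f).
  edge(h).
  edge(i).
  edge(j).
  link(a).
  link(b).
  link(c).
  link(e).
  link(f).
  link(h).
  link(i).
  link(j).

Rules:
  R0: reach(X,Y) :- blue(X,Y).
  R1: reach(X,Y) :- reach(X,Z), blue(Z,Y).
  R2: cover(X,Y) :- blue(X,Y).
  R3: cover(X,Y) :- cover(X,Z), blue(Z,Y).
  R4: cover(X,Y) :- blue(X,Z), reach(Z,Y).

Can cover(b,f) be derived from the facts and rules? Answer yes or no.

round 1: derive reach(a,e) via R0 from blue(a,e)
round 1: derive reach(e,b) via R0 from blue(e,b)
round 1: derive reach(e,i) via R0 from blue(e,i)
round 1: derive reach(f,c) via R0 from blue(f,c)
round 1: derive reach(f,e) via R0 from blue(f,e)
round 1: derive reach(f,i) via R0 from blue(f,i)
round 1: derive reach(f,j) via R0 from blue(f,j)
round 1: derive reach(h,i) via R0 from blue(h,i)
round 1: derive reach(i,e) via R0 from blue(i,e)
round 1: derive cover(a,e) via R2 from blue(a,e)
round 1: derive cover(e,b) via R2 from blue(e,b)
round 1: derive cover(e,i) via R2 from blue(e,i)
round 1: derive cover(f,c) via R2 from blue(f,c)
round 1: derive cover(f,e) via R2 from blue(f,e)
round 1: derive cover(f,i) via R2 from blue(f,i)
round 1: derive cover(f,j) via R2 from blue(f,j)
round 1: derive cover(h,i) via R2 from blue(h,i)
round 1: derive cover(i,e) via R2 from blue(i,e)
round 2: derive reach(a,b) via R1 from reach(a,e), blue(e,b)
round 2: derive reach(a,i) via R1 from reach(a,e), blue(e,i)
round 2: derive reach(e,e) via R1 from reach(e,i), blue(i,e)
round 2: derive reach(f,b) via R1 from reach(f,e), blue(e,b)
round 2: derive reach(h,e) via R1 from reach(h,i), blue(i,e)
round 2: derive reach(i,b) via R1 from reach(i,e), blue(e,b)
round 2: derive reach(i,i) via R1 from reach(i,e), blue(e,i)
round 2: derive cover(a,b) via R3 from cover(a,e), blue(e,b)
round 2: derive cover(a,i) via R3 from cover(a,e), blue(e,i)
round 2: derive cover(e,e) via R3 from cover(e,i), blue(i,e)
round 2: derive cover(f,b) via R3 from cover(f,e), blue(e,b)
round 2: derive cover(h,e) via R3 from cover(h,i), blue(i,e)
round 2: derive cover(i,b) via R3 from cover(i,e), blue(e,b)
round 2: derive cover(i,i) via R3 from cover(i,e), blue(e,i)
round 3: derive reach(h,b) via R1 from reach(h,e), blue(e,b)
round 3: derive cover(h,b) via R3 from cover(h,e), blue(e,b)

no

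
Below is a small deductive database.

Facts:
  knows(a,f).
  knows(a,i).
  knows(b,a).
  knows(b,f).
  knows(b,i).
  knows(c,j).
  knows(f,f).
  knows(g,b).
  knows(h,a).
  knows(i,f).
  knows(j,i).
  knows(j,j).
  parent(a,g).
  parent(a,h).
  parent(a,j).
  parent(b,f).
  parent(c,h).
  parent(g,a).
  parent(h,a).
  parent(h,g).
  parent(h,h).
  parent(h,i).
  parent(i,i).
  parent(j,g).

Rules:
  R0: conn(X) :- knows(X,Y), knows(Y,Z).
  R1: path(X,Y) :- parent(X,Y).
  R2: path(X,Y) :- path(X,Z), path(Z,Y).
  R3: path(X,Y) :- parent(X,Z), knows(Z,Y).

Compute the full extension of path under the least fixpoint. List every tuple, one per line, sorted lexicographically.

round 1: derive path(a,g) via R1 from parent(a,g)
round 1: derive path(a,h) via R1 from parent(a,h)
round 1: derive path(a,j) via R1 from parent(a,j)
round 1: derive path(b,f) via R1 from parent(b,f)
round 1: derive path(c,h) via R1 from parent(c,h)
round 1: derive path(g,a) via R1 from parent(g,a)
round 1: derive path(h,a) via R1 from parent(h,a)
round 1: derive path(h,g) via R1 from parent(h,g)
round 1: derive path(h,h) via R1 from parent(h,h)
round 1: derive path(h,i) via R1 from parent(h,i)
round 1: derive path(i,i) via R1 from parent(i,i)
round 1: derive path(j,g) via R1 from parent(j,g)
round 1: derive path(a,a) via R3 from parent(a,h), knows(h,a)
round 1: derive path(a,b) via R3 from parent(a,g), knows(g,b)
round 1: derive path(a,i) via R3 from parent(a,j), knows(j,i)
round 1: derive path(c,a) via R3 from parent(c,h), knows(h,a)
round 1: derive path(g,f) via R3 from parent(g,a), knows(a,f)
round 1: derive path(g,i) via R3 from parent(g,a), knows(a,i)
round 1: derive path(h,b) via R3 from parent(h,g), knows(g,b)
round 1: derive path(h,f) via R3 from parent(h,a), knows(a,f)
round 1: derive path(i,f) via R3 from parent(i,i), knows(i,f)
round 1: derive path(j,b) via R3 from parent(j,g), knows(g,b)
round 2: derive path(a,f) via R2 from path(a,b), path(b,f)
round 2: derive path(c,b) via R2 from path(c,a), path(a,b)
round 2: derive path(c,f) via R2 from path(c,h), path(h,f)
round 2: derive path(c,g) via R2 from path(c,a), path(a,g)
round 2: derive path(c,i) via R2 from path(c,a), path(a,i)
round 2: derive path(c,j) via R2 from path(c,a), path(a,j)
round 2: derive path(g,b) via R2 from path(g,a), path(a,b)
round 2: derive path(g,g) via R2 from path(g,a), path(a,g)
round 2: derive path(g,h) via R2 from path(g,a), path(a,h)
round 2: derive path(g,j) via R2 from path(g,a), path(a,j)
round 2: derive path(h,j) via R2 from path(h,a), path(a,j)
round 2: derive path(j,a) via R2 from path(j,g), path(g,a)
round 2: derive path(j,f) via R2 from path(j,b), path(b,f)
round 2: derive path(j,i) via R2 from path(j,g), path(g,i)
round 3: derive path(j,h) via R2 from path(j,a), path(a,h)
round 3: derive path(j,j) via R2 from path(j,a), path(a,j)

path(a,a)
path(a,b)
path(a,f)
path(a,g)
path(a,h)
path(a,i)
path(a,j)
path(b,f)
path(c,a)
path(c,b)
path(c,f)
path(c,g)
path(c,h)
path(c,i)
path(c,j)
path(g,a)
path(g,b)
path(g,f)
path(g,g)
path(g,h)
path(g,i)
path(g,j)
path(h,a)
path(h,b)
path(h,f)
path(h,g)
path(h,h)
path(h,i)
path(h,j)
path(i,f)
path(i,i)
path(j,a)
path(j,b)
path(j,f)
path(j,g)
path(j,h)
path(j,i)
path(j,j)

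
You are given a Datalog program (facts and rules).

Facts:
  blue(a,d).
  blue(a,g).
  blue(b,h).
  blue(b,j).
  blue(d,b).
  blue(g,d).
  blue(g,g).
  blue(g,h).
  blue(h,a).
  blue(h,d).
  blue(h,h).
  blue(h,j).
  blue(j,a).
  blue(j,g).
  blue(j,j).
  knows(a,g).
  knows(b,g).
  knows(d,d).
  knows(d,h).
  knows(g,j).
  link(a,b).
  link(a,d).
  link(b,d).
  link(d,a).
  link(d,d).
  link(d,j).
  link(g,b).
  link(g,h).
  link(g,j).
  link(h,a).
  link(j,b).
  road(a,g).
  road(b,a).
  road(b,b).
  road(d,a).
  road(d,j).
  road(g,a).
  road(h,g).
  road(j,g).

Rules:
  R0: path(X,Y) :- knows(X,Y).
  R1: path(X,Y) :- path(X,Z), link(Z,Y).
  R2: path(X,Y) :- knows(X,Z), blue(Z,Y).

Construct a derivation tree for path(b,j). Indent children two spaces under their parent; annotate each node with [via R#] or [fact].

path(b,j)  [via R1]
  path(b,d)  [via R2]
    knows(b,g)  [fact]
    blue(g,d)  [fact]
  link(d,j)  [fact]

round 1: derive path(a,g) via R0 from knows(a,g)
round 1: derive path(b,g) via R0 from knows(b,g)
round 1: derive path(d,d) via R0 from knows(d,d)
round 1: derive path(d,h) via R0 from knows(d,h)
round 1: derive path(g,j) via R0 from knows(g,j)
round 1: derive path(a,d) via R2 from knows(a,g), blue(g,d)
round 1: derive path(a,h) via R2 from knows(a,g), blue(g,h)
round 1: derive path(b,d) via R2 from knows(b,g), blue(g,d)
round 1: derive path(b,h) via R2 from knows(b,g), blue(g,h)
round 1: derive path(d,a) via R2 from knows(d,h), blue(h,a)
round 1: derive path(d,b) via R2 from knows(d,d), blue(d,b)
round 1: derive path(d,j) via R2 from knows(d,h), blue(h,j)
round 1: derive path(g,a) via R2 from knows(g,j), blue(j,a)
round 1: derive path(g,g) via R2 from knows(g,j), blue(j,g)
round 2: derive path(a,a) via R1 from path(a,d), link(d,a)
round 2: derive path(a,b) via R1 from path(a,g), link(g,b)
round 2: derive path(a,j) via R1 from path(a,d), link(d,j)
round 2: derive path(b,a) via R1 from path(b,d), link(d,a)
round 2: derive path(b,b) via R1 from path(b,g), link(g,b)
round 2: derive path(b,j) via R1 from path(b,d), link(d,j)
round 2: derive path(g,b) via R1 from path(g,a), link(a,b)
round 2: derive path(g,d) via R1 from path(g,a), link(a,d)
round 2: derive path(g,h) via R1 from path(g,g), link(g,h)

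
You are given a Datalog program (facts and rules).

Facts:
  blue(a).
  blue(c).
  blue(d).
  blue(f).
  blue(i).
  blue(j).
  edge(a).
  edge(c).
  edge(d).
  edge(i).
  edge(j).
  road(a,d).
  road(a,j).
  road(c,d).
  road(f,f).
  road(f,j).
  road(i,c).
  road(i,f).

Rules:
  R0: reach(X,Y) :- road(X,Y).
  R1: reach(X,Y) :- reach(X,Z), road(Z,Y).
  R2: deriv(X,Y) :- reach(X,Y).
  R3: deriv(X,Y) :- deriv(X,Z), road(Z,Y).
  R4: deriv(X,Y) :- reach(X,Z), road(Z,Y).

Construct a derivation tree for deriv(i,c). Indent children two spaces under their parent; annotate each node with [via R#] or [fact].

deriv(i,c)  [via R2]
  reach(i,c)  [via R0]
    road(i,c)  [fact]

round 1: derive reach(a,d) via R0 from road(a,d)
round 1: derive reach(a,j) via R0 from road(a,j)
round 1: derive reach(c,d) via R0 from road(c,d)
round 1: derive reach(f,f) via R0 from road(f,f)
round 1: derive reach(f,j) via R0 from road(f,j)
round 1: derive reach(i,c) via R0 from road(i,c)
round 1: derive reach(i,f) via R0 from road(i,f)
round 2: derive reach(i,d) via R1 from reach(i,c), road(c,d)
round 2: derive reach(i,j) via R1 from reach(i,f), road(f,j)
round 2: derive deriv(a,d) via R2 from reach(a,d)
round 2: derive deriv(a,j) via R2 from reach(a,j)
round 2: derive deriv(c,d) via R2 from reach(c,d)
round 2: derive deriv(f,f) via R2 from reach(f,f)
round 2: derive deriv(f,j) via R2 from reach(f,j)
round 2: derive deriv(i,c) via R2 from reach(i,c)
round 2: derive deriv(i,f) via R2 from reach(i,f)
round 2: derive deriv(i,d) via R4 from reach(i,c), road(c,d)
round 2: derive deriv(i,j) via R4 from reach(i,f), road(f,j)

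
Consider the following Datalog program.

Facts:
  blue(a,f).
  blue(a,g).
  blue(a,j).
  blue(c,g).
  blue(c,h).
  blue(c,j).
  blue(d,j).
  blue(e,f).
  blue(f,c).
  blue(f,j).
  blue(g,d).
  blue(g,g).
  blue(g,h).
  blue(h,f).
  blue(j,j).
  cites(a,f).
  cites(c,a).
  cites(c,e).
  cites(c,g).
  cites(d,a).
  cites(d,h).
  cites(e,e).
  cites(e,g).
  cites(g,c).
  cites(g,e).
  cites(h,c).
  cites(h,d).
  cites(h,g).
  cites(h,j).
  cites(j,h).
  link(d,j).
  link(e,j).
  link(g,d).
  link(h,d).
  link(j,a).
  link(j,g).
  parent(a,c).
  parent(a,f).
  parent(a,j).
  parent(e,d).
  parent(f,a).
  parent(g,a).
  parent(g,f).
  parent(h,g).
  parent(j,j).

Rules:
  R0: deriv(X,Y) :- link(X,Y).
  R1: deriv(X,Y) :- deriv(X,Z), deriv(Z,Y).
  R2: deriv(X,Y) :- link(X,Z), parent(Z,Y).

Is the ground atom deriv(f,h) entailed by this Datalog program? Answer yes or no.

round 1: derive deriv(d,j) via R0 from link(d,j)
round 1: derive deriv(e,j) via R0 from link(e,j)
round 1: derive deriv(g,d) via R0 from link(g,d)
round 1: derive deriv(h,d) via R0 from link(h,d)
round 1: derive deriv(j,a) via R0 from link(j,a)
round 1: derive deriv(j,g) via R0 from link(j,g)
round 1: derive deriv(j,c) via R2 from link(j,a), parent(a,c)
round 1: derive deriv(j,f) via R2 from link(j,a), parent(a,f)
round 1: derive deriv(j,j) via R2 from link(j,a), parent(a,j)
round 2: derive deriv(d,a) via R1 from deriv(d,j), deriv(j,a)
round 2: derive deriv(d,c) via R1 from deriv(d,j), deriv(j,c)
round 2: derive deriv(d,f) via R1 from deriv(d,j), deriv(j,f)
round 2: derive deriv(d,g) via R1 from deriv(d,j), deriv(j,g)
round 2: derive deriv(e,a) via R1 from deriv(e,j), deriv(j,a)
round 2: derive deriv(e,c) via R1 from deriv(e,j), deriv(j,c)
round 2: derive deriv(e,f) via R1 from deriv(e,j), deriv(j,f)
round 2: derive deriv(e,g) via R1 from deriv(e,j), deriv(j,g)
round 2: derive deriv(g,j) via R1 from deriv(g,d), deriv(d,j)
round 2: derive deriv(h,j) via R1 from deriv(h,d), deriv(d,j)
round 2: derive deriv(j,d) via R1 from deriv(j,g), deriv(g,d)
round 3: derive deriv(d,d) via R1 from deriv(d,g), deriv(g,d)
round 3: derive deriv(e,d) via R1 from deriv(e,g), deriv(g,d)
round 3: derive deriv(g,a) via R1 from deriv(g,d), deriv(d,a)
round 3: derive deriv(g,c) via R1 from deriv(g,d), deriv(d,c)
round 3: derive deriv(g,f) via R1 from deriv(g,d), deriv(d,f)
round 3: derive deriv(g,g) via R1 from deriv(g,d), deriv(d,g)
round 3: derive deriv(h,a) via R1 from deriv(h,d), deriv(d,a)
round 3: derive deriv(h,c) via R1 from deriv(h,d), deriv(d,c)
round 3: derive deriv(h,f) via R1 from deriv(h,d), deriv(d,f)
round 3: derive deriv(h,g) via R1 from deriv(h,d), deriv(d,g)

no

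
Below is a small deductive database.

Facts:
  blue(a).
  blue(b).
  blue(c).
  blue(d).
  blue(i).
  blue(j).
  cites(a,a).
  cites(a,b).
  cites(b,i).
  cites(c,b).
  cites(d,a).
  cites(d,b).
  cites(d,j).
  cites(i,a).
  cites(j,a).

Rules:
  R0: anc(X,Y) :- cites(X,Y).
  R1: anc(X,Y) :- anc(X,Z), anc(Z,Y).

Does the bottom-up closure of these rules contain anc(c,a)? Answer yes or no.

round 1: derive anc(a,a) via R0 from cites(a,a)
round 1: derive anc(a,b) via R0 from cites(a,b)
round 1: derive anc(b,i) via R0 from cites(b,i)
round 1: derive anc(c,b) via R0 from cites(c,b)
round 1: derive anc(d,a) via R0 from cites(d,a)
round 1: derive anc(d,b) via R0 from cites(d,b)
round 1: derive anc(d,j) via R0 from cites(d,j)
round 1: derive anc(i,a) via R0 from cites(i,a)
round 1: derive anc(j,a) via R0 from cites(j,a)
round 2: derive anc(a,i) via R1 from anc(a,b), anc(b,i)
round 2: derive anc(b,a) via R1 from anc(b,i), anc(i,a)
round 2: derive anc(c,i) via R1 from anc(c,b), anc(b,i)
round 2: derive anc(d,i) via R1 from anc(d,b), anc(b,i)
round 2: derive anc(i,b) via R1 from anc(i,a), anc(a,b)
round 2: derive anc(j,b) via R1 from anc(j,a), anc(a,b)
round 3: derive anc(b,b) via R1 from anc(b,a), anc(a,b)
round 3: derive anc(c,a) via R1 from anc(c,b), anc(b,a)
round 3: derive anc(i,i) via R1 from anc(i,a), anc(a,i)
round 3: derive anc(j,i) via R1 from anc(j,a), anc(a,i)

yes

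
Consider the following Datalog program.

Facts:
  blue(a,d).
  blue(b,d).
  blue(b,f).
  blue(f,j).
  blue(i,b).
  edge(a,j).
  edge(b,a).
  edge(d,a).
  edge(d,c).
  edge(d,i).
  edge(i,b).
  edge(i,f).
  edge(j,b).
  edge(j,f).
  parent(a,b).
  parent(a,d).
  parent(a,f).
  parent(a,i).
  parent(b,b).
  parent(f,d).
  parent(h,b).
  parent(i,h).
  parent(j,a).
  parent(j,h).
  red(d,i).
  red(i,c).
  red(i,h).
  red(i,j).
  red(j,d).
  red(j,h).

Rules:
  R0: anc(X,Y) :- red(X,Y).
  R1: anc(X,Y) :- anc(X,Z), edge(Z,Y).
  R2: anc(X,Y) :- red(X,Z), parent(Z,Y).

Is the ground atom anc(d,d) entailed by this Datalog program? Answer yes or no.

round 1: derive anc(d,i) via R0 from red(d,i)
round 1: derive anc(i,c) via R0 from red(i,c)
round 1: derive anc(i,h) via R0 from red(i,h)
round 1: derive anc(i,j) via R0 from red(i,j)
round 1: derive anc(j,d) via R0 from red(j,d)
round 1: derive anc(j,h) via R0 from red(j,h)
round 1: derive anc(d,h) via R2 from red(d,i), parent(i,h)
round 1: derive anc(i,a) via R2 from red(i,j), parent(j,a)
round 1: derive anc(i,b) via R2 from red(i,h), parent(h,b)
round 1: derive anc(j,b) via R2 from red(j,h), parent(h,b)
round 2: derive anc(d,b) via R1 from anc(d,i), edge(i,b)
round 2: derive anc(d,f) via R1 from anc(d,i), edge(i,f)
round 2: derive anc(i,f) via R1 from anc(i,j), edge(j,f)
round 2: derive anc(j,a) via R1 from anc(j,b), edge(b,a)
round 2: derive anc(j,c) via R1 from anc(j,d), edge(d,c)
round 2: derive anc(j,i) via R1 from anc(j,d), edge(d,i)
round 3: derive anc(d,a) via R1 from anc(d,b), edge(b,a)
round 3: derive anc(j,f) via R1 from anc(j,i), edge(i,f)
round 3: derive anc(j,j) via R1 from anc(j,a), edge(a,j)
round 4: derive anc(d,j) via R1 from anc(d,a), edge(a,j)

no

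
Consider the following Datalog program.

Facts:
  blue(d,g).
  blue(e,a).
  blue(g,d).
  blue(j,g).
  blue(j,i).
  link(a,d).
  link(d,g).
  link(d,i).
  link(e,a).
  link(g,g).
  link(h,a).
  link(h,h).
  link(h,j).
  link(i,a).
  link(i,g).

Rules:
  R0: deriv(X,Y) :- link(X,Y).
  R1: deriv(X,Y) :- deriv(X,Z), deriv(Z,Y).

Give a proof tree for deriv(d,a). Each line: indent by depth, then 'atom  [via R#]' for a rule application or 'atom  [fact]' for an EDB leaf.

round 1: derive deriv(a,d) via R0 from link(a,d)
round 1: derive deriv(d,g) via R0 from link(d,g)
round 1: derive deriv(d,i) via R0 from link(d,i)
round 1: derive deriv(e,a) via R0 from link(e,a)
round 1: derive deriv(g,g) via R0 from link(g,g)
round 1: derive deriv(h,a) via R0 from link(h,a)
round 1: derive deriv(h,h) via R0 from link(h,h)
round 1: derive deriv(h,j) via R0 from link(h,j)
round 1: derive deriv(i,a) via R0 from link(i,a)
round 1: derive deriv(i,g) via R0 from link(i,g)
round 2: derive deriv(a,g) via R1 from deriv(a,d), deriv(d,g)
round 2: derive deriv(a,i) via R1 from deriv(a,d), deriv(d,i)
round 2: derive deriv(d,a) via R1 from deriv(d,i), deriv(i,a)
round 2: derive deriv(e,d) via R1 from deriv(e,a), deriv(a,d)
round 2: derive deriv(h,d) via R1 from deriv(h,a), deriv(a,d)
round 2: derive deriv(i,d) via R1 from deriv(i,a), deriv(a,d)
round 3: derive deriv(a,a) via R1 from deriv(a,d), deriv(d,a)
round 3: derive deriv(d,d) via R1 from deriv(d,a), deriv(a,d)
round 3: derive deriv(e,g) via R1 from deriv(e,a), deriv(a,g)
round 3: derive deriv(e,i) via R1 from deriv(e,a), deriv(a,i)
round 3: derive deriv(h,g) via R1 from deriv(h,a), deriv(a,g)
round 3: derive deriv(h,i) via R1 from deriv(h,a), deriv(a,i)
round 3: derive deriv(i,i) via R1 from deriv(i,a), deriv(a,i)

deriv(d,a)  [via R1]
  deriv(d,i)  [via R0]
    link(d,i)  [fact]
  deriv(i,a)  [via R0]
    link(i,a)  [fact]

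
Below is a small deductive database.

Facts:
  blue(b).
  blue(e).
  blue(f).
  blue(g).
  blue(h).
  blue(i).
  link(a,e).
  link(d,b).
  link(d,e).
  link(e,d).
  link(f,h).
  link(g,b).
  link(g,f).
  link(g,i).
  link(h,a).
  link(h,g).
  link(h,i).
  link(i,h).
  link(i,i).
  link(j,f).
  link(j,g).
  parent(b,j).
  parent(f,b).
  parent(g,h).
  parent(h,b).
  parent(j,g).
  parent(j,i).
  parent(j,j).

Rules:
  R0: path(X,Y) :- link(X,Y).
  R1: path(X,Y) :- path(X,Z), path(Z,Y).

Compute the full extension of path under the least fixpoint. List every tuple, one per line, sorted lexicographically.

round 1: derive path(a,e) via R0 from link(a,e)
round 1: derive path(d,b) via R0 from link(d,b)
round 1: derive path(d,e) via R0 from link(d,e)
round 1: derive path(e,d) via R0 from link(e,d)
round 1: derive path(f,h) via R0 from link(f,h)
round 1: derive path(g,b) via R0 from link(g,b)
round 1: derive path(g,f) via R0 from link(g,f)
round 1: derive path(g,i) via R0 from link(g,i)
round 1: derive path(h,a) via R0 from link(h,a)
round 1: derive path(h,g) via R0 from link(h,g)
round 1: derive path(h,i) via R0 from link(h,i)
round 1: derive path(i,h) via R0 from link(i,h)
round 1: derive path(i,i) via R0 from link(i,i)
round 1: derive path(j,f) via R0 from link(j,f)
round 1: derive path(j,g) via R0 from link(j,g)
round 2: derive path(a,d) via R1 from path(a,e), path(e,d)
round 2: derive path(d,d) via R1 from path(d,e), path(e,d)
round 2: derive path(e,b) via R1 from path(e,d), path(d,b)
round 2: derive path(e,e) via R1 from path(e,d), path(d,e)
round 2: derive path(f,a) via R1 from path(f,h), path(h,a)
round 2: derive path(f,g) via R1 from path(f,h), path(h,g)
round 2: derive path(f,i) via R1 from path(f,h), path(h,i)
round 2: derive path(g,h) via R1 from path(g,f), path(f,h)
round 2: derive path(h,b) via R1 from path(h,g), path(g,b)
round 2: derive path(h,e) via R1 from path(h,a), path(a,e)
round 2: derive path(h,f) via R1 from path(h,g), path(g,f)
round 2: derive path(h,h) via R1 from path(h,i), path(i,h)
round 2: derive path(i,a) via R1 from path(i,h), path(h,a)
round 2: derive path(i,g) via R1 from path(i,h), path(h,g)
round 2: derive path(j,b) via R1 from path(j,g), path(g,b)
round 2: derive path(j,h) via R1 from path(j,f), path(f,h)
round 2: derive path(j,i) via R1 from path(j,g), path(g,i)
round 3: derive path(a,b) via R1 from path(a,d), path(d,b)
round 3: derive path(f,b) via R1 from path(f,g), path(g,b)
round 3: derive path(f,d) via R1 from path(f,a), path(a,d)
round 3: derive path(f,e) via R1 from path(f,a), path(a,e)
round 3: derive path(f,f) via R1 from path(f,g), path(g,f)
round 3: derive path(g,a) via R1 from path(g,f), path(f,a)
round 3: derive path(g,e) via R1 from path(g,h), path(h,e)
round 3: derive path(g,g) via R1 from path(g,f), path(f,g)
round 3: derive path(h,d) via R1 from path(h,a), path(a,d)
round 3: derive path(i,b) via R1 from path(i,g), path(g,b)
round 3: derive path(i,d) via R1 from path(i,a), path(a,d)
round 3: derive path(i,e) via R1 from path(i,a), path(a,e)
round 3: derive path(i,f) via R1 from path(i,g), path(g,f)
round 3: derive path(j,a) via R1 from path(j,f), path(f,a)
round 3: derive path(j,e) via R1 from path(j,h), path(h,e)
round 4: derive path(g,d) via R1 from path(g,a), path(a,d)
round 4: derive path(j,d) via R1 from path(j,a), path(a,d)

path(a,b)
path(a,d)
path(a,e)
path(d,b)
path(d,d)
path(d,e)
path(e,b)
path(e,d)
path(e,e)
path(f,a)
path(f,b)
path(f,d)
path(f,e)
path(f,f)
path(f,g)
path(f,h)
path(f,i)
path(g,a)
path(g,b)
path(g,d)
path(g,e)
path(g,f)
path(g,g)
path(g,h)
path(g,i)
path(h,a)
path(h,b)
path(h,d)
path(h,e)
path(h,f)
path(h,g)
path(h,h)
path(h,i)
path(i,a)
path(i,b)
path(i,d)
path(i,e)
path(i,f)
path(i,g)
path(i,h)
path(i,i)
path(j,a)
path(j,b)
path(j,d)
path(j,e)
path(j,f)
path(j,g)
path(j,h)
path(j,i)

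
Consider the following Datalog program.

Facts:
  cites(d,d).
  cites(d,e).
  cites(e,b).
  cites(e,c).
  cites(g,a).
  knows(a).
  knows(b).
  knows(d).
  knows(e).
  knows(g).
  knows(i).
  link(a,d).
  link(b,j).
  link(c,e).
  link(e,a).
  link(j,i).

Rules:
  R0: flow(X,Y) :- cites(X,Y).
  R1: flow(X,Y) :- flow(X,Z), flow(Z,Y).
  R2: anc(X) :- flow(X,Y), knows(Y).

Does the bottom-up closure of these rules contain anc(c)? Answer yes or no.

no

round 1: derive flow(d,d) via R0 from cites(d,d)
round 1: derive flow(d,e) via R0 from cites(d,e)
round 1: derive flow(e,b) via R0 from cites(e,b)
round 1: derive flow(e,c) via R0 from cites(e,c)
round 1: derive flow(g,a) via R0 from cites(g,a)
round 2: derive flow(d,b) via R1 from flow(d,e), flow(e,b)
round 2: derive flow(d,c) via R1 from flow(d,e), flow(e,c)
round 2: derive anc(d) via R2 from flow(d,d), knows(d)
round 2: derive anc(e) via R2 from flow(e,b), knows(b)
round 2: derive anc(g) via R2 from flow(g,a), knows(a)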